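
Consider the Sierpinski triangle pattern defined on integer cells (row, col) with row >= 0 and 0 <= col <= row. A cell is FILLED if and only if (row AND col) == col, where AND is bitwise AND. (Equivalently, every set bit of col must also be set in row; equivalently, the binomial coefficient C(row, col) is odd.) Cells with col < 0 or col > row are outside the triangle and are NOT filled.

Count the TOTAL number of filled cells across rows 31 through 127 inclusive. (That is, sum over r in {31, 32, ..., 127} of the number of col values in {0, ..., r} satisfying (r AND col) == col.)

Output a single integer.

Answer: 1976

Derivation:
r31=11111 pc5: +32 =32
r32=100000 pc1: +2 =34
r33=100001 pc2: +4 =38
r34=100010 pc2: +4 =42
r35=100011 pc3: +8 =50
r36=100100 pc2: +4 =54
r37=100101 pc3: +8 =62
r38=100110 pc3: +8 =70
r39=100111 pc4: +16 =86
r40=101000 pc2: +4 =90
r41=101001 pc3: +8 =98
r42=101010 pc3: +8 =106
r43=101011 pc4: +16 =122
r44=101100 pc3: +8 =130
r45=101101 pc4: +16 =146
r46=101110 pc4: +16 =162
r47=101111 pc5: +32 =194
r48=110000 pc2: +4 =198
r49=110001 pc3: +8 =206
r50=110010 pc3: +8 =214
r51=110011 pc4: +16 =230
r52=110100 pc3: +8 =238
r53=110101 pc4: +16 =254
r54=110110 pc4: +16 =270
r55=110111 pc5: +32 =302
r56=111000 pc3: +8 =310
r57=111001 pc4: +16 =326
r58=111010 pc4: +16 =342
r59=111011 pc5: +32 =374
r60=111100 pc4: +16 =390
r61=111101 pc5: +32 =422
r62=111110 pc5: +32 =454
r63=111111 pc6: +64 =518
r64=1000000 pc1: +2 =520
r65=1000001 pc2: +4 =524
r66=1000010 pc2: +4 =528
r67=1000011 pc3: +8 =536
r68=1000100 pc2: +4 =540
r69=1000101 pc3: +8 =548
r70=1000110 pc3: +8 =556
r71=1000111 pc4: +16 =572
r72=1001000 pc2: +4 =576
r73=1001001 pc3: +8 =584
r74=1001010 pc3: +8 =592
r75=1001011 pc4: +16 =608
r76=1001100 pc3: +8 =616
r77=1001101 pc4: +16 =632
r78=1001110 pc4: +16 =648
r79=1001111 pc5: +32 =680
r80=1010000 pc2: +4 =684
r81=1010001 pc3: +8 =692
r82=1010010 pc3: +8 =700
r83=1010011 pc4: +16 =716
r84=1010100 pc3: +8 =724
r85=1010101 pc4: +16 =740
r86=1010110 pc4: +16 =756
r87=1010111 pc5: +32 =788
r88=1011000 pc3: +8 =796
r89=1011001 pc4: +16 =812
r90=1011010 pc4: +16 =828
r91=1011011 pc5: +32 =860
r92=1011100 pc4: +16 =876
r93=1011101 pc5: +32 =908
r94=1011110 pc5: +32 =940
r95=1011111 pc6: +64 =1004
r96=1100000 pc2: +4 =1008
r97=1100001 pc3: +8 =1016
r98=1100010 pc3: +8 =1024
r99=1100011 pc4: +16 =1040
r100=1100100 pc3: +8 =1048
r101=1100101 pc4: +16 =1064
r102=1100110 pc4: +16 =1080
r103=1100111 pc5: +32 =1112
r104=1101000 pc3: +8 =1120
r105=1101001 pc4: +16 =1136
r106=1101010 pc4: +16 =1152
r107=1101011 pc5: +32 =1184
r108=1101100 pc4: +16 =1200
r109=1101101 pc5: +32 =1232
r110=1101110 pc5: +32 =1264
r111=1101111 pc6: +64 =1328
r112=1110000 pc3: +8 =1336
r113=1110001 pc4: +16 =1352
r114=1110010 pc4: +16 =1368
r115=1110011 pc5: +32 =1400
r116=1110100 pc4: +16 =1416
r117=1110101 pc5: +32 =1448
r118=1110110 pc5: +32 =1480
r119=1110111 pc6: +64 =1544
r120=1111000 pc4: +16 =1560
r121=1111001 pc5: +32 =1592
r122=1111010 pc5: +32 =1624
r123=1111011 pc6: +64 =1688
r124=1111100 pc5: +32 =1720
r125=1111101 pc6: +64 =1784
r126=1111110 pc6: +64 =1848
r127=1111111 pc7: +128 =1976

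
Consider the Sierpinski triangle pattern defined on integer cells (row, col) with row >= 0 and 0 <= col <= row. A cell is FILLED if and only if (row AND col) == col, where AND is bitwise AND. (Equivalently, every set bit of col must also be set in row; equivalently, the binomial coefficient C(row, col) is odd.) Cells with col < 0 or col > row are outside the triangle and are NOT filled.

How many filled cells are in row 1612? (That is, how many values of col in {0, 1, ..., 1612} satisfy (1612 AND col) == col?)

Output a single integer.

Answer: 32

Derivation:
1612 in binary = 11001001100
popcount(1612) = number of 1-bits in 11001001100 = 5
A col c satisfies (1612 AND c) == c iff every set bit of c is also set in 1612; each of the 5 set bits of 1612 can independently be on or off in c.
count = 2^5 = 32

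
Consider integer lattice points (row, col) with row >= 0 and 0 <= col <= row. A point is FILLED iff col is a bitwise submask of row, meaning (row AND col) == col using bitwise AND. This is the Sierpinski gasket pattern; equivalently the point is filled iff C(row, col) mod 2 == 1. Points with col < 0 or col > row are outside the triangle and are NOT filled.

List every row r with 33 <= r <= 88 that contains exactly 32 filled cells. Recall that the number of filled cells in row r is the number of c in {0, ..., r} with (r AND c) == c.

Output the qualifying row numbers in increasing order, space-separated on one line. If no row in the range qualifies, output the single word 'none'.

Row r has 2^popcount(r) filled cells, so we need popcount(r) = log2(32) = 5.
Scan r = 33..88 and keep those with exactly 5 one-bits:
r=33=100001 popcount=2 -> skip
r=34=100010 popcount=2 -> skip
r=35=100011 popcount=3 -> skip
r=36=100100 popcount=2 -> skip
r=37=100101 popcount=3 -> skip
r=38=100110 popcount=3 -> skip
r=39=100111 popcount=4 -> skip
r=40=101000 popcount=2 -> skip
r=41=101001 popcount=3 -> skip
r=42=101010 popcount=3 -> skip
r=43=101011 popcount=4 -> skip
r=44=101100 popcount=3 -> skip
r=45=101101 popcount=4 -> skip
r=46=101110 popcount=4 -> skip
r=47=101111 popcount=5 -> KEEP
r=48=110000 popcount=2 -> skip
r=49=110001 popcount=3 -> skip
r=50=110010 popcount=3 -> skip
r=51=110011 popcount=4 -> skip
r=52=110100 popcount=3 -> skip
r=53=110101 popcount=4 -> skip
r=54=110110 popcount=4 -> skip
r=55=110111 popcount=5 -> KEEP
r=56=111000 popcount=3 -> skip
r=57=111001 popcount=4 -> skip
r=58=111010 popcount=4 -> skip
r=59=111011 popcount=5 -> KEEP
r=60=111100 popcount=4 -> skip
r=61=111101 popcount=5 -> KEEP
r=62=111110 popcount=5 -> KEEP
r=63=111111 popcount=6 -> skip
r=64=1000000 popcount=1 -> skip
r=65=1000001 popcount=2 -> skip
r=66=1000010 popcount=2 -> skip
r=67=1000011 popcount=3 -> skip
r=68=1000100 popcount=2 -> skip
r=69=1000101 popcount=3 -> skip
r=70=1000110 popcount=3 -> skip
r=71=1000111 popcount=4 -> skip
r=72=1001000 popcount=2 -> skip
r=73=1001001 popcount=3 -> skip
r=74=1001010 popcount=3 -> skip
r=75=1001011 popcount=4 -> skip
r=76=1001100 popcount=3 -> skip
r=77=1001101 popcount=4 -> skip
r=78=1001110 popcount=4 -> skip
r=79=1001111 popcount=5 -> KEEP
r=80=1010000 popcount=2 -> skip
r=81=1010001 popcount=3 -> skip
r=82=1010010 popcount=3 -> skip
r=83=1010011 popcount=4 -> skip
r=84=1010100 popcount=3 -> skip
r=85=1010101 popcount=4 -> skip
r=86=1010110 popcount=4 -> skip
r=87=1010111 popcount=5 -> KEEP
r=88=1011000 popcount=3 -> skip
Kept rows: 47 55 59 61 62 79 87

Answer: 47 55 59 61 62 79 87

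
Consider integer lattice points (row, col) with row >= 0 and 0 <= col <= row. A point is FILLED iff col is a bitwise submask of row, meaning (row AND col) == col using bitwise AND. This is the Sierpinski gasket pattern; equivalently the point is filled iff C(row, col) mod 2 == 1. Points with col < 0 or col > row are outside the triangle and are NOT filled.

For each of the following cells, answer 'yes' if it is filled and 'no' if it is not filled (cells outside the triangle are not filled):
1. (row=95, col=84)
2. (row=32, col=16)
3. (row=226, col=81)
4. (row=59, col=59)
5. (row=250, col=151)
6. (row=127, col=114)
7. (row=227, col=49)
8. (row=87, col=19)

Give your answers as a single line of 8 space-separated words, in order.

(95,84): row=0b1011111, col=0b1010100, row AND col = 0b1010100 = 84; 84 == 84 -> filled
(32,16): row=0b100000, col=0b10000, row AND col = 0b0 = 0; 0 != 16 -> empty
(226,81): row=0b11100010, col=0b1010001, row AND col = 0b1000000 = 64; 64 != 81 -> empty
(59,59): row=0b111011, col=0b111011, row AND col = 0b111011 = 59; 59 == 59 -> filled
(250,151): row=0b11111010, col=0b10010111, row AND col = 0b10010010 = 146; 146 != 151 -> empty
(127,114): row=0b1111111, col=0b1110010, row AND col = 0b1110010 = 114; 114 == 114 -> filled
(227,49): row=0b11100011, col=0b110001, row AND col = 0b100001 = 33; 33 != 49 -> empty
(87,19): row=0b1010111, col=0b10011, row AND col = 0b10011 = 19; 19 == 19 -> filled

Answer: yes no no yes no yes no yes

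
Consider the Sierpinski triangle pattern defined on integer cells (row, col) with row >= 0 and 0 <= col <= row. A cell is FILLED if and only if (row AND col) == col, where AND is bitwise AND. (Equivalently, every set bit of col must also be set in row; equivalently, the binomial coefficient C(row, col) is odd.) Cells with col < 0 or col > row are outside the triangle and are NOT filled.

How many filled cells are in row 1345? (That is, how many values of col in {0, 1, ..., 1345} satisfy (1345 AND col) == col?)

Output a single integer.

1345 in binary = 10101000001
popcount(1345) = number of 1-bits in 10101000001 = 4
A col c satisfies (1345 AND c) == c iff every set bit of c is also set in 1345; each of the 4 set bits of 1345 can independently be on or off in c.
count = 2^4 = 16

Answer: 16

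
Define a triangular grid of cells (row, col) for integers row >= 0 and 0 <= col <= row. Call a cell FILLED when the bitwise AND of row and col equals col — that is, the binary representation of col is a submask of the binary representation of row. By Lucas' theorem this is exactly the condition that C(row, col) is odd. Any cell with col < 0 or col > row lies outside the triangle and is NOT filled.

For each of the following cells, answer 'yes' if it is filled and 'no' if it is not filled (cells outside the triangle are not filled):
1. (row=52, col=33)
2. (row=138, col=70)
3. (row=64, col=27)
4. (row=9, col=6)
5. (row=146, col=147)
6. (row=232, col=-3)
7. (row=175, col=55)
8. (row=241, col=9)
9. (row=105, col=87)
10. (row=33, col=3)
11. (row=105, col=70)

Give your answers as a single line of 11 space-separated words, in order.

(52,33): row=0b110100, col=0b100001, row AND col = 0b100000 = 32; 32 != 33 -> empty
(138,70): row=0b10001010, col=0b1000110, row AND col = 0b10 = 2; 2 != 70 -> empty
(64,27): row=0b1000000, col=0b11011, row AND col = 0b0 = 0; 0 != 27 -> empty
(9,6): row=0b1001, col=0b110, row AND col = 0b0 = 0; 0 != 6 -> empty
(146,147): col outside [0, 146] -> not filled
(232,-3): col outside [0, 232] -> not filled
(175,55): row=0b10101111, col=0b110111, row AND col = 0b100111 = 39; 39 != 55 -> empty
(241,9): row=0b11110001, col=0b1001, row AND col = 0b1 = 1; 1 != 9 -> empty
(105,87): row=0b1101001, col=0b1010111, row AND col = 0b1000001 = 65; 65 != 87 -> empty
(33,3): row=0b100001, col=0b11, row AND col = 0b1 = 1; 1 != 3 -> empty
(105,70): row=0b1101001, col=0b1000110, row AND col = 0b1000000 = 64; 64 != 70 -> empty

Answer: no no no no no no no no no no no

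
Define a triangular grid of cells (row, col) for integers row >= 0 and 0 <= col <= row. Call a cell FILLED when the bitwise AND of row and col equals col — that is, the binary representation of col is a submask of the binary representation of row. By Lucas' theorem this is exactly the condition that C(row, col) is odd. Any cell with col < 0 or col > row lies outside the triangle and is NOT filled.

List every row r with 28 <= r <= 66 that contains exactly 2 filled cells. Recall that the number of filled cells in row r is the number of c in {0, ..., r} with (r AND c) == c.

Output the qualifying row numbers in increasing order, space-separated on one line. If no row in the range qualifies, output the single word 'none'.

Answer: 32 64

Derivation:
Row r has 2^popcount(r) filled cells, so we need popcount(r) = log2(2) = 1.
Scan r = 28..66 and keep those with exactly 1 one-bits:
r=28=11100 popcount=3 -> skip
r=29=11101 popcount=4 -> skip
r=30=11110 popcount=4 -> skip
r=31=11111 popcount=5 -> skip
r=32=100000 popcount=1 -> KEEP
r=33=100001 popcount=2 -> skip
r=34=100010 popcount=2 -> skip
r=35=100011 popcount=3 -> skip
r=36=100100 popcount=2 -> skip
r=37=100101 popcount=3 -> skip
r=38=100110 popcount=3 -> skip
r=39=100111 popcount=4 -> skip
r=40=101000 popcount=2 -> skip
r=41=101001 popcount=3 -> skip
r=42=101010 popcount=3 -> skip
r=43=101011 popcount=4 -> skip
r=44=101100 popcount=3 -> skip
r=45=101101 popcount=4 -> skip
r=46=101110 popcount=4 -> skip
r=47=101111 popcount=5 -> skip
r=48=110000 popcount=2 -> skip
r=49=110001 popcount=3 -> skip
r=50=110010 popcount=3 -> skip
r=51=110011 popcount=4 -> skip
r=52=110100 popcount=3 -> skip
r=53=110101 popcount=4 -> skip
r=54=110110 popcount=4 -> skip
r=55=110111 popcount=5 -> skip
r=56=111000 popcount=3 -> skip
r=57=111001 popcount=4 -> skip
r=58=111010 popcount=4 -> skip
r=59=111011 popcount=5 -> skip
r=60=111100 popcount=4 -> skip
r=61=111101 popcount=5 -> skip
r=62=111110 popcount=5 -> skip
r=63=111111 popcount=6 -> skip
r=64=1000000 popcount=1 -> KEEP
r=65=1000001 popcount=2 -> skip
r=66=1000010 popcount=2 -> skip
Kept rows: 32 64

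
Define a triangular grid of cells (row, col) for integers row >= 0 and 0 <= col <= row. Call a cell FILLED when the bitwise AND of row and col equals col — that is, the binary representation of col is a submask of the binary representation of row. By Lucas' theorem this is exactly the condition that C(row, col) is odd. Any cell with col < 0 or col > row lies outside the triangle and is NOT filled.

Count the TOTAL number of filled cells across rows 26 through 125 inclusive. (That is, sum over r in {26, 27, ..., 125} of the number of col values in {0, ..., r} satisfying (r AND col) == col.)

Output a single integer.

r26=11010 pc3: +8 =8
r27=11011 pc4: +16 =24
r28=11100 pc3: +8 =32
r29=11101 pc4: +16 =48
r30=11110 pc4: +16 =64
r31=11111 pc5: +32 =96
r32=100000 pc1: +2 =98
r33=100001 pc2: +4 =102
r34=100010 pc2: +4 =106
r35=100011 pc3: +8 =114
r36=100100 pc2: +4 =118
r37=100101 pc3: +8 =126
r38=100110 pc3: +8 =134
r39=100111 pc4: +16 =150
r40=101000 pc2: +4 =154
r41=101001 pc3: +8 =162
r42=101010 pc3: +8 =170
r43=101011 pc4: +16 =186
r44=101100 pc3: +8 =194
r45=101101 pc4: +16 =210
r46=101110 pc4: +16 =226
r47=101111 pc5: +32 =258
r48=110000 pc2: +4 =262
r49=110001 pc3: +8 =270
r50=110010 pc3: +8 =278
r51=110011 pc4: +16 =294
r52=110100 pc3: +8 =302
r53=110101 pc4: +16 =318
r54=110110 pc4: +16 =334
r55=110111 pc5: +32 =366
r56=111000 pc3: +8 =374
r57=111001 pc4: +16 =390
r58=111010 pc4: +16 =406
r59=111011 pc5: +32 =438
r60=111100 pc4: +16 =454
r61=111101 pc5: +32 =486
r62=111110 pc5: +32 =518
r63=111111 pc6: +64 =582
r64=1000000 pc1: +2 =584
r65=1000001 pc2: +4 =588
r66=1000010 pc2: +4 =592
r67=1000011 pc3: +8 =600
r68=1000100 pc2: +4 =604
r69=1000101 pc3: +8 =612
r70=1000110 pc3: +8 =620
r71=1000111 pc4: +16 =636
r72=1001000 pc2: +4 =640
r73=1001001 pc3: +8 =648
r74=1001010 pc3: +8 =656
r75=1001011 pc4: +16 =672
r76=1001100 pc3: +8 =680
r77=1001101 pc4: +16 =696
r78=1001110 pc4: +16 =712
r79=1001111 pc5: +32 =744
r80=1010000 pc2: +4 =748
r81=1010001 pc3: +8 =756
r82=1010010 pc3: +8 =764
r83=1010011 pc4: +16 =780
r84=1010100 pc3: +8 =788
r85=1010101 pc4: +16 =804
r86=1010110 pc4: +16 =820
r87=1010111 pc5: +32 =852
r88=1011000 pc3: +8 =860
r89=1011001 pc4: +16 =876
r90=1011010 pc4: +16 =892
r91=1011011 pc5: +32 =924
r92=1011100 pc4: +16 =940
r93=1011101 pc5: +32 =972
r94=1011110 pc5: +32 =1004
r95=1011111 pc6: +64 =1068
r96=1100000 pc2: +4 =1072
r97=1100001 pc3: +8 =1080
r98=1100010 pc3: +8 =1088
r99=1100011 pc4: +16 =1104
r100=1100100 pc3: +8 =1112
r101=1100101 pc4: +16 =1128
r102=1100110 pc4: +16 =1144
r103=1100111 pc5: +32 =1176
r104=1101000 pc3: +8 =1184
r105=1101001 pc4: +16 =1200
r106=1101010 pc4: +16 =1216
r107=1101011 pc5: +32 =1248
r108=1101100 pc4: +16 =1264
r109=1101101 pc5: +32 =1296
r110=1101110 pc5: +32 =1328
r111=1101111 pc6: +64 =1392
r112=1110000 pc3: +8 =1400
r113=1110001 pc4: +16 =1416
r114=1110010 pc4: +16 =1432
r115=1110011 pc5: +32 =1464
r116=1110100 pc4: +16 =1480
r117=1110101 pc5: +32 =1512
r118=1110110 pc5: +32 =1544
r119=1110111 pc6: +64 =1608
r120=1111000 pc4: +16 =1624
r121=1111001 pc5: +32 =1656
r122=1111010 pc5: +32 =1688
r123=1111011 pc6: +64 =1752
r124=1111100 pc5: +32 =1784
r125=1111101 pc6: +64 =1848

Answer: 1848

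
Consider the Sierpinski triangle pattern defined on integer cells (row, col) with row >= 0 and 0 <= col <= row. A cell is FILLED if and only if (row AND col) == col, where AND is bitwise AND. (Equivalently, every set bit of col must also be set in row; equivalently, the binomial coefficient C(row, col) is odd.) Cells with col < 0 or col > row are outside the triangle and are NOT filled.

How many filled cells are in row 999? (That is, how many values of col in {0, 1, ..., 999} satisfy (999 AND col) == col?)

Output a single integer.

Answer: 256

Derivation:
999 in binary = 1111100111
popcount(999) = number of 1-bits in 1111100111 = 8
A col c satisfies (999 AND c) == c iff every set bit of c is also set in 999; each of the 8 set bits of 999 can independently be on or off in c.
count = 2^8 = 256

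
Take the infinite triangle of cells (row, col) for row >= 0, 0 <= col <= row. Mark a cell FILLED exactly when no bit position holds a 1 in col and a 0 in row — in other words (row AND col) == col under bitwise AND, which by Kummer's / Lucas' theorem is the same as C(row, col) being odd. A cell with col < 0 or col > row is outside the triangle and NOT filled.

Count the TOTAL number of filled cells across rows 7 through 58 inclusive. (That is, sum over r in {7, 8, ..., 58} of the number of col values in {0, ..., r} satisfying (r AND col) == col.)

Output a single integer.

r7=111 pc3: +8 =8
r8=1000 pc1: +2 =10
r9=1001 pc2: +4 =14
r10=1010 pc2: +4 =18
r11=1011 pc3: +8 =26
r12=1100 pc2: +4 =30
r13=1101 pc3: +8 =38
r14=1110 pc3: +8 =46
r15=1111 pc4: +16 =62
r16=10000 pc1: +2 =64
r17=10001 pc2: +4 =68
r18=10010 pc2: +4 =72
r19=10011 pc3: +8 =80
r20=10100 pc2: +4 =84
r21=10101 pc3: +8 =92
r22=10110 pc3: +8 =100
r23=10111 pc4: +16 =116
r24=11000 pc2: +4 =120
r25=11001 pc3: +8 =128
r26=11010 pc3: +8 =136
r27=11011 pc4: +16 =152
r28=11100 pc3: +8 =160
r29=11101 pc4: +16 =176
r30=11110 pc4: +16 =192
r31=11111 pc5: +32 =224
r32=100000 pc1: +2 =226
r33=100001 pc2: +4 =230
r34=100010 pc2: +4 =234
r35=100011 pc3: +8 =242
r36=100100 pc2: +4 =246
r37=100101 pc3: +8 =254
r38=100110 pc3: +8 =262
r39=100111 pc4: +16 =278
r40=101000 pc2: +4 =282
r41=101001 pc3: +8 =290
r42=101010 pc3: +8 =298
r43=101011 pc4: +16 =314
r44=101100 pc3: +8 =322
r45=101101 pc4: +16 =338
r46=101110 pc4: +16 =354
r47=101111 pc5: +32 =386
r48=110000 pc2: +4 =390
r49=110001 pc3: +8 =398
r50=110010 pc3: +8 =406
r51=110011 pc4: +16 =422
r52=110100 pc3: +8 =430
r53=110101 pc4: +16 =446
r54=110110 pc4: +16 =462
r55=110111 pc5: +32 =494
r56=111000 pc3: +8 =502
r57=111001 pc4: +16 =518
r58=111010 pc4: +16 =534

Answer: 534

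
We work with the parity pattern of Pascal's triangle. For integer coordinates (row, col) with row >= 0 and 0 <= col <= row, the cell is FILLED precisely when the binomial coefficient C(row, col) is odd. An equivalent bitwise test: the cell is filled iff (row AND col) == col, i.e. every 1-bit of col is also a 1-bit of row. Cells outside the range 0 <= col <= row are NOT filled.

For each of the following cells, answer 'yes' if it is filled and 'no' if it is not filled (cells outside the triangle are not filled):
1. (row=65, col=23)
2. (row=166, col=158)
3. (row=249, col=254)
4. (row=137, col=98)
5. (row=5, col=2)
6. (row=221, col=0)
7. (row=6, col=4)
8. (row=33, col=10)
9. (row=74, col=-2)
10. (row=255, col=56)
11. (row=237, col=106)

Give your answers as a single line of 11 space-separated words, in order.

(65,23): row=0b1000001, col=0b10111, row AND col = 0b1 = 1; 1 != 23 -> empty
(166,158): row=0b10100110, col=0b10011110, row AND col = 0b10000110 = 134; 134 != 158 -> empty
(249,254): col outside [0, 249] -> not filled
(137,98): row=0b10001001, col=0b1100010, row AND col = 0b0 = 0; 0 != 98 -> empty
(5,2): row=0b101, col=0b10, row AND col = 0b0 = 0; 0 != 2 -> empty
(221,0): row=0b11011101, col=0b0, row AND col = 0b0 = 0; 0 == 0 -> filled
(6,4): row=0b110, col=0b100, row AND col = 0b100 = 4; 4 == 4 -> filled
(33,10): row=0b100001, col=0b1010, row AND col = 0b0 = 0; 0 != 10 -> empty
(74,-2): col outside [0, 74] -> not filled
(255,56): row=0b11111111, col=0b111000, row AND col = 0b111000 = 56; 56 == 56 -> filled
(237,106): row=0b11101101, col=0b1101010, row AND col = 0b1101000 = 104; 104 != 106 -> empty

Answer: no no no no no yes yes no no yes no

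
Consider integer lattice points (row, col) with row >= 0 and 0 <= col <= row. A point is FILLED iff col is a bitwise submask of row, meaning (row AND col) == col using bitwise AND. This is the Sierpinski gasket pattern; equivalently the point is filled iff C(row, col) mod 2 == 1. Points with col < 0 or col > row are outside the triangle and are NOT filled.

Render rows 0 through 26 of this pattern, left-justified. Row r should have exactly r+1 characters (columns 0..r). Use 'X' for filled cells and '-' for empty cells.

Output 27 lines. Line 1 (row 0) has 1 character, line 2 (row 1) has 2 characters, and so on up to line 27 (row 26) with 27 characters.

r0=0: X
r1=1: XX
r2=10: X-X
r3=11: XXXX
r4=100: X---X
r5=101: XX--XX
r6=110: X-X-X-X
r7=111: XXXXXXXX
r8=1000: X-------X
r9=1001: XX------XX
r10=1010: X-X-----X-X
r11=1011: XXXX----XXXX
r12=1100: X---X---X---X
r13=1101: XX--XX--XX--XX
r14=1110: X-X-X-X-X-X-X-X
r15=1111: XXXXXXXXXXXXXXXX
r16=10000: X---------------X
r17=10001: XX--------------XX
r18=10010: X-X-------------X-X
r19=10011: XXXX------------XXXX
r20=10100: X---X-----------X---X
r21=10101: XX--XX----------XX--XX
r22=10110: X-X-X-X---------X-X-X-X
r23=10111: XXXXXXXX--------XXXXXXXX
r24=11000: X-------X-------X-------X
r25=11001: XX------XX------XX------XX
r26=11010: X-X-----X-X-----X-X-----X-X

Answer: X
XX
X-X
XXXX
X---X
XX--XX
X-X-X-X
XXXXXXXX
X-------X
XX------XX
X-X-----X-X
XXXX----XXXX
X---X---X---X
XX--XX--XX--XX
X-X-X-X-X-X-X-X
XXXXXXXXXXXXXXXX
X---------------X
XX--------------XX
X-X-------------X-X
XXXX------------XXXX
X---X-----------X---X
XX--XX----------XX--XX
X-X-X-X---------X-X-X-X
XXXXXXXX--------XXXXXXXX
X-------X-------X-------X
XX------XX------XX------XX
X-X-----X-X-----X-X-----X-X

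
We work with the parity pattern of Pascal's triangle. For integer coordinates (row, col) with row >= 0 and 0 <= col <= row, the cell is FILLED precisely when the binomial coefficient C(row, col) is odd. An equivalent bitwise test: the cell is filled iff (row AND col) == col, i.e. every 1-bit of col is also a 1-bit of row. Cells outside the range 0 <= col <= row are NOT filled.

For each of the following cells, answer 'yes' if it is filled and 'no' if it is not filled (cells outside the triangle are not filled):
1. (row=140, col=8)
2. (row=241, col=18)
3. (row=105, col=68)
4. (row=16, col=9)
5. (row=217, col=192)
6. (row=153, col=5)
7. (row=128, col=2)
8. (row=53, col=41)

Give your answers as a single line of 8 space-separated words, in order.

Answer: yes no no no yes no no no

Derivation:
(140,8): row=0b10001100, col=0b1000, row AND col = 0b1000 = 8; 8 == 8 -> filled
(241,18): row=0b11110001, col=0b10010, row AND col = 0b10000 = 16; 16 != 18 -> empty
(105,68): row=0b1101001, col=0b1000100, row AND col = 0b1000000 = 64; 64 != 68 -> empty
(16,9): row=0b10000, col=0b1001, row AND col = 0b0 = 0; 0 != 9 -> empty
(217,192): row=0b11011001, col=0b11000000, row AND col = 0b11000000 = 192; 192 == 192 -> filled
(153,5): row=0b10011001, col=0b101, row AND col = 0b1 = 1; 1 != 5 -> empty
(128,2): row=0b10000000, col=0b10, row AND col = 0b0 = 0; 0 != 2 -> empty
(53,41): row=0b110101, col=0b101001, row AND col = 0b100001 = 33; 33 != 41 -> empty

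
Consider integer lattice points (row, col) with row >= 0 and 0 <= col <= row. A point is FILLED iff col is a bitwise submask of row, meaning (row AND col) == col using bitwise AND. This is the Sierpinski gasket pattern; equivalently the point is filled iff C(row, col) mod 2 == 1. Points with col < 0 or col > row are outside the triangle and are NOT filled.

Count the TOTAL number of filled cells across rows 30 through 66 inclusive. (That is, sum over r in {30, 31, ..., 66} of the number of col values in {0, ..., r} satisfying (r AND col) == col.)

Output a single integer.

Answer: 544

Derivation:
r30=11110 pc4: +16 =16
r31=11111 pc5: +32 =48
r32=100000 pc1: +2 =50
r33=100001 pc2: +4 =54
r34=100010 pc2: +4 =58
r35=100011 pc3: +8 =66
r36=100100 pc2: +4 =70
r37=100101 pc3: +8 =78
r38=100110 pc3: +8 =86
r39=100111 pc4: +16 =102
r40=101000 pc2: +4 =106
r41=101001 pc3: +8 =114
r42=101010 pc3: +8 =122
r43=101011 pc4: +16 =138
r44=101100 pc3: +8 =146
r45=101101 pc4: +16 =162
r46=101110 pc4: +16 =178
r47=101111 pc5: +32 =210
r48=110000 pc2: +4 =214
r49=110001 pc3: +8 =222
r50=110010 pc3: +8 =230
r51=110011 pc4: +16 =246
r52=110100 pc3: +8 =254
r53=110101 pc4: +16 =270
r54=110110 pc4: +16 =286
r55=110111 pc5: +32 =318
r56=111000 pc3: +8 =326
r57=111001 pc4: +16 =342
r58=111010 pc4: +16 =358
r59=111011 pc5: +32 =390
r60=111100 pc4: +16 =406
r61=111101 pc5: +32 =438
r62=111110 pc5: +32 =470
r63=111111 pc6: +64 =534
r64=1000000 pc1: +2 =536
r65=1000001 pc2: +4 =540
r66=1000010 pc2: +4 =544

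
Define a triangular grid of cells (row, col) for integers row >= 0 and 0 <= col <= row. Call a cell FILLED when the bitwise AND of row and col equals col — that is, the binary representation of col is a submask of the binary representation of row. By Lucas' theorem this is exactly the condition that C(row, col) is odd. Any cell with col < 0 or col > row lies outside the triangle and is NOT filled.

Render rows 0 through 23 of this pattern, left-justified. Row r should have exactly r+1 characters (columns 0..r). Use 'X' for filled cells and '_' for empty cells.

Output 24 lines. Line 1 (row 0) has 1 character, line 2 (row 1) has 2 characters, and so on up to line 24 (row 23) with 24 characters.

r0=0: X
r1=1: XX
r2=10: X_X
r3=11: XXXX
r4=100: X___X
r5=101: XX__XX
r6=110: X_X_X_X
r7=111: XXXXXXXX
r8=1000: X_______X
r9=1001: XX______XX
r10=1010: X_X_____X_X
r11=1011: XXXX____XXXX
r12=1100: X___X___X___X
r13=1101: XX__XX__XX__XX
r14=1110: X_X_X_X_X_X_X_X
r15=1111: XXXXXXXXXXXXXXXX
r16=10000: X_______________X
r17=10001: XX______________XX
r18=10010: X_X_____________X_X
r19=10011: XXXX____________XXXX
r20=10100: X___X___________X___X
r21=10101: XX__XX__________XX__XX
r22=10110: X_X_X_X_________X_X_X_X
r23=10111: XXXXXXXX________XXXXXXXX

Answer: X
XX
X_X
XXXX
X___X
XX__XX
X_X_X_X
XXXXXXXX
X_______X
XX______XX
X_X_____X_X
XXXX____XXXX
X___X___X___X
XX__XX__XX__XX
X_X_X_X_X_X_X_X
XXXXXXXXXXXXXXXX
X_______________X
XX______________XX
X_X_____________X_X
XXXX____________XXXX
X___X___________X___X
XX__XX__________XX__XX
X_X_X_X_________X_X_X_X
XXXXXXXX________XXXXXXXX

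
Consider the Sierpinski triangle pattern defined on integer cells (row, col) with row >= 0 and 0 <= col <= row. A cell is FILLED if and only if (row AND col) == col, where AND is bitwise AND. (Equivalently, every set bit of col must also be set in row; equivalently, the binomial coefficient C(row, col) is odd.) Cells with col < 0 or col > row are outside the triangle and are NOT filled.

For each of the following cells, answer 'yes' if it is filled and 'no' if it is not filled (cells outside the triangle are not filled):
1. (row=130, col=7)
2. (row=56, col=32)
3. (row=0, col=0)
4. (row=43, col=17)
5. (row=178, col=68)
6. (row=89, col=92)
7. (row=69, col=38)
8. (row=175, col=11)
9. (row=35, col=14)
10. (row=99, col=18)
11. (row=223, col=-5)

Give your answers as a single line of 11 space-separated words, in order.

Answer: no yes yes no no no no yes no no no

Derivation:
(130,7): row=0b10000010, col=0b111, row AND col = 0b10 = 2; 2 != 7 -> empty
(56,32): row=0b111000, col=0b100000, row AND col = 0b100000 = 32; 32 == 32 -> filled
(0,0): row=0b0, col=0b0, row AND col = 0b0 = 0; 0 == 0 -> filled
(43,17): row=0b101011, col=0b10001, row AND col = 0b1 = 1; 1 != 17 -> empty
(178,68): row=0b10110010, col=0b1000100, row AND col = 0b0 = 0; 0 != 68 -> empty
(89,92): col outside [0, 89] -> not filled
(69,38): row=0b1000101, col=0b100110, row AND col = 0b100 = 4; 4 != 38 -> empty
(175,11): row=0b10101111, col=0b1011, row AND col = 0b1011 = 11; 11 == 11 -> filled
(35,14): row=0b100011, col=0b1110, row AND col = 0b10 = 2; 2 != 14 -> empty
(99,18): row=0b1100011, col=0b10010, row AND col = 0b10 = 2; 2 != 18 -> empty
(223,-5): col outside [0, 223] -> not filled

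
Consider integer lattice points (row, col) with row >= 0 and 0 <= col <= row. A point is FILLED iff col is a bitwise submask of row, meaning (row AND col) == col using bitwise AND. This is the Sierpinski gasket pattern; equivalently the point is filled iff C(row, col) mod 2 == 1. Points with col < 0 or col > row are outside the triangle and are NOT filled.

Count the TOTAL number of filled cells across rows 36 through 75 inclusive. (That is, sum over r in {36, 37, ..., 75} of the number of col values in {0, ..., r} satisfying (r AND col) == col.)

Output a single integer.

r36=100100 pc2: +4 =4
r37=100101 pc3: +8 =12
r38=100110 pc3: +8 =20
r39=100111 pc4: +16 =36
r40=101000 pc2: +4 =40
r41=101001 pc3: +8 =48
r42=101010 pc3: +8 =56
r43=101011 pc4: +16 =72
r44=101100 pc3: +8 =80
r45=101101 pc4: +16 =96
r46=101110 pc4: +16 =112
r47=101111 pc5: +32 =144
r48=110000 pc2: +4 =148
r49=110001 pc3: +8 =156
r50=110010 pc3: +8 =164
r51=110011 pc4: +16 =180
r52=110100 pc3: +8 =188
r53=110101 pc4: +16 =204
r54=110110 pc4: +16 =220
r55=110111 pc5: +32 =252
r56=111000 pc3: +8 =260
r57=111001 pc4: +16 =276
r58=111010 pc4: +16 =292
r59=111011 pc5: +32 =324
r60=111100 pc4: +16 =340
r61=111101 pc5: +32 =372
r62=111110 pc5: +32 =404
r63=111111 pc6: +64 =468
r64=1000000 pc1: +2 =470
r65=1000001 pc2: +4 =474
r66=1000010 pc2: +4 =478
r67=1000011 pc3: +8 =486
r68=1000100 pc2: +4 =490
r69=1000101 pc3: +8 =498
r70=1000110 pc3: +8 =506
r71=1000111 pc4: +16 =522
r72=1001000 pc2: +4 =526
r73=1001001 pc3: +8 =534
r74=1001010 pc3: +8 =542
r75=1001011 pc4: +16 =558

Answer: 558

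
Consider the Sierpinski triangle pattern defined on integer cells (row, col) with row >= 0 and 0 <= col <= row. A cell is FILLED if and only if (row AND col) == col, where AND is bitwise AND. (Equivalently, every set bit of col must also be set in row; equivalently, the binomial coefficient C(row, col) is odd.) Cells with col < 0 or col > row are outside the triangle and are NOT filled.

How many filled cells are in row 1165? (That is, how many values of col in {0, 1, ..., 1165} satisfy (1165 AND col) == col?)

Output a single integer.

1165 in binary = 10010001101
popcount(1165) = number of 1-bits in 10010001101 = 5
A col c satisfies (1165 AND c) == c iff every set bit of c is also set in 1165; each of the 5 set bits of 1165 can independently be on or off in c.
count = 2^5 = 32

Answer: 32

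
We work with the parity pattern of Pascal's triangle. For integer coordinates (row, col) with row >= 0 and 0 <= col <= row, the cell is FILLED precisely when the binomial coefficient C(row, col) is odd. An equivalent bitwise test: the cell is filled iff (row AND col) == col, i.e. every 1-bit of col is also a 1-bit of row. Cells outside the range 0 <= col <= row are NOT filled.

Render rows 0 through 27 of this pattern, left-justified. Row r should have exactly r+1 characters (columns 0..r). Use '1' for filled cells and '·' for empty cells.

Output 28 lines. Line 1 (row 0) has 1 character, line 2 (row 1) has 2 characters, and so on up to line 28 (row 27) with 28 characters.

r0=0: 1
r1=1: 11
r2=10: 1·1
r3=11: 1111
r4=100: 1···1
r5=101: 11··11
r6=110: 1·1·1·1
r7=111: 11111111
r8=1000: 1·······1
r9=1001: 11······11
r10=1010: 1·1·····1·1
r11=1011: 1111····1111
r12=1100: 1···1···1···1
r13=1101: 11··11··11··11
r14=1110: 1·1·1·1·1·1·1·1
r15=1111: 1111111111111111
r16=10000: 1···············1
r17=10001: 11··············11
r18=10010: 1·1·············1·1
r19=10011: 1111············1111
r20=10100: 1···1···········1···1
r21=10101: 11··11··········11··11
r22=10110: 1·1·1·1·········1·1·1·1
r23=10111: 11111111········11111111
r24=11000: 1·······1·······1·······1
r25=11001: 11······11······11······11
r26=11010: 1·1·····1·1·····1·1·····1·1
r27=11011: 1111····1111····1111····1111

Answer: 1
11
1·1
1111
1···1
11··11
1·1·1·1
11111111
1·······1
11······11
1·1·····1·1
1111····1111
1···1···1···1
11··11··11··11
1·1·1·1·1·1·1·1
1111111111111111
1···············1
11··············11
1·1·············1·1
1111············1111
1···1···········1···1
11··11··········11··11
1·1·1·1·········1·1·1·1
11111111········11111111
1·······1·······1·······1
11······11······11······11
1·1·····1·1·····1·1·····1·1
1111····1111····1111····1111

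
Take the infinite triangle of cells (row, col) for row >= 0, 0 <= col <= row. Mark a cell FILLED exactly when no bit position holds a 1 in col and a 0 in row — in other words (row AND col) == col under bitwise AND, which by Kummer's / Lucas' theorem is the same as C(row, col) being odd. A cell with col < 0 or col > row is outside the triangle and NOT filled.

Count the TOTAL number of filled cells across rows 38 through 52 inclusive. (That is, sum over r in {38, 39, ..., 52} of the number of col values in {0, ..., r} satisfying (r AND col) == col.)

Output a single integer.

r38=100110 pc3: +8 =8
r39=100111 pc4: +16 =24
r40=101000 pc2: +4 =28
r41=101001 pc3: +8 =36
r42=101010 pc3: +8 =44
r43=101011 pc4: +16 =60
r44=101100 pc3: +8 =68
r45=101101 pc4: +16 =84
r46=101110 pc4: +16 =100
r47=101111 pc5: +32 =132
r48=110000 pc2: +4 =136
r49=110001 pc3: +8 =144
r50=110010 pc3: +8 =152
r51=110011 pc4: +16 =168
r52=110100 pc3: +8 =176

Answer: 176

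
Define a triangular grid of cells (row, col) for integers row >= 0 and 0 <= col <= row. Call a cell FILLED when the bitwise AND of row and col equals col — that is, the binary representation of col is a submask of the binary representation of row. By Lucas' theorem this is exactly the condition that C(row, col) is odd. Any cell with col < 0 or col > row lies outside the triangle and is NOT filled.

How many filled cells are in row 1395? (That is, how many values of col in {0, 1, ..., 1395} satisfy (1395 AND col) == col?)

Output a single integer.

Answer: 128

Derivation:
1395 in binary = 10101110011
popcount(1395) = number of 1-bits in 10101110011 = 7
A col c satisfies (1395 AND c) == c iff every set bit of c is also set in 1395; each of the 7 set bits of 1395 can independently be on or off in c.
count = 2^7 = 128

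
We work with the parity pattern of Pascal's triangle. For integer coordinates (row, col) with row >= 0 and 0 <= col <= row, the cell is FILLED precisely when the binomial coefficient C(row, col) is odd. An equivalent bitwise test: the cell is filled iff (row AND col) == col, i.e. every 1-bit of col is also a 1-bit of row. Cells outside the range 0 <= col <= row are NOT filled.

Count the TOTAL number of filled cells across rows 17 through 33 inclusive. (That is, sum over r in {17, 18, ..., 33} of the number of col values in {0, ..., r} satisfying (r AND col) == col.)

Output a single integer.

r17=10001 pc2: +4 =4
r18=10010 pc2: +4 =8
r19=10011 pc3: +8 =16
r20=10100 pc2: +4 =20
r21=10101 pc3: +8 =28
r22=10110 pc3: +8 =36
r23=10111 pc4: +16 =52
r24=11000 pc2: +4 =56
r25=11001 pc3: +8 =64
r26=11010 pc3: +8 =72
r27=11011 pc4: +16 =88
r28=11100 pc3: +8 =96
r29=11101 pc4: +16 =112
r30=11110 pc4: +16 =128
r31=11111 pc5: +32 =160
r32=100000 pc1: +2 =162
r33=100001 pc2: +4 =166

Answer: 166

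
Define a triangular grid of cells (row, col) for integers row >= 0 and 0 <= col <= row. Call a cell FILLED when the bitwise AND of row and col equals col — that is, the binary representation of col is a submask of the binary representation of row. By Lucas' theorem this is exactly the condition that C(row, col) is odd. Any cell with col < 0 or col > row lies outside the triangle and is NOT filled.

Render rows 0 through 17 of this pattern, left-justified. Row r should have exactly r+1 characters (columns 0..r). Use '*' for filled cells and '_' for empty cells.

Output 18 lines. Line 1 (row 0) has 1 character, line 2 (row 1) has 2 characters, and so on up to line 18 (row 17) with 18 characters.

Answer: *
**
*_*
****
*___*
**__**
*_*_*_*
********
*_______*
**______**
*_*_____*_*
****____****
*___*___*___*
**__**__**__**
*_*_*_*_*_*_*_*
****************
*_______________*
**______________**

Derivation:
r0=0: *
r1=1: **
r2=10: *_*
r3=11: ****
r4=100: *___*
r5=101: **__**
r6=110: *_*_*_*
r7=111: ********
r8=1000: *_______*
r9=1001: **______**
r10=1010: *_*_____*_*
r11=1011: ****____****
r12=1100: *___*___*___*
r13=1101: **__**__**__**
r14=1110: *_*_*_*_*_*_*_*
r15=1111: ****************
r16=10000: *_______________*
r17=10001: **______________**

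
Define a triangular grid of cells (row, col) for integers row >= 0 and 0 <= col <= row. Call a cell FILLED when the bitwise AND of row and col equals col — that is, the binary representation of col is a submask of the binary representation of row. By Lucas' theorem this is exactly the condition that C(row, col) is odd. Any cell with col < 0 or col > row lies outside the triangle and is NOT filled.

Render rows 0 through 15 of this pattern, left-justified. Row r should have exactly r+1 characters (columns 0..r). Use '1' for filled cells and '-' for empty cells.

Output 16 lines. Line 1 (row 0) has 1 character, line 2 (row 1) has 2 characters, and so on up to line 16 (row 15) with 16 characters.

Answer: 1
11
1-1
1111
1---1
11--11
1-1-1-1
11111111
1-------1
11------11
1-1-----1-1
1111----1111
1---1---1---1
11--11--11--11
1-1-1-1-1-1-1-1
1111111111111111

Derivation:
r0=0: 1
r1=1: 11
r2=10: 1-1
r3=11: 1111
r4=100: 1---1
r5=101: 11--11
r6=110: 1-1-1-1
r7=111: 11111111
r8=1000: 1-------1
r9=1001: 11------11
r10=1010: 1-1-----1-1
r11=1011: 1111----1111
r12=1100: 1---1---1---1
r13=1101: 11--11--11--11
r14=1110: 1-1-1-1-1-1-1-1
r15=1111: 1111111111111111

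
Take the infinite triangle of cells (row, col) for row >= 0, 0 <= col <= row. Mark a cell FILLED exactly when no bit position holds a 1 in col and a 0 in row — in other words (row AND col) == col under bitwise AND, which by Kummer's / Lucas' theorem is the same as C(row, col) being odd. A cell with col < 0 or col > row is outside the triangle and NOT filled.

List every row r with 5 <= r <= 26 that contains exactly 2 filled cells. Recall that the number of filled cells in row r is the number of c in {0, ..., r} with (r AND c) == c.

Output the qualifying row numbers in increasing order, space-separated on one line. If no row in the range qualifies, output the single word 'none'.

Answer: 8 16

Derivation:
Row r has 2^popcount(r) filled cells, so we need popcount(r) = log2(2) = 1.
Scan r = 5..26 and keep those with exactly 1 one-bits:
r=5=101 popcount=2 -> skip
r=6=110 popcount=2 -> skip
r=7=111 popcount=3 -> skip
r=8=1000 popcount=1 -> KEEP
r=9=1001 popcount=2 -> skip
r=10=1010 popcount=2 -> skip
r=11=1011 popcount=3 -> skip
r=12=1100 popcount=2 -> skip
r=13=1101 popcount=3 -> skip
r=14=1110 popcount=3 -> skip
r=15=1111 popcount=4 -> skip
r=16=10000 popcount=1 -> KEEP
r=17=10001 popcount=2 -> skip
r=18=10010 popcount=2 -> skip
r=19=10011 popcount=3 -> skip
r=20=10100 popcount=2 -> skip
r=21=10101 popcount=3 -> skip
r=22=10110 popcount=3 -> skip
r=23=10111 popcount=4 -> skip
r=24=11000 popcount=2 -> skip
r=25=11001 popcount=3 -> skip
r=26=11010 popcount=3 -> skip
Kept rows: 8 16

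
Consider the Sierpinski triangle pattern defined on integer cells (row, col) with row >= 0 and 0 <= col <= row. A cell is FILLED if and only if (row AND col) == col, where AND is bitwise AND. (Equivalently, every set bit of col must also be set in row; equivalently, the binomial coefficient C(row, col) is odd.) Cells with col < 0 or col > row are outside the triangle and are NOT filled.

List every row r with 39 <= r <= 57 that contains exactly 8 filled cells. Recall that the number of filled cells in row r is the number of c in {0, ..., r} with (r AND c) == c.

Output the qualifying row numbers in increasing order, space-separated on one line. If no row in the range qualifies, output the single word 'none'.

Row r has 2^popcount(r) filled cells, so we need popcount(r) = log2(8) = 3.
Scan r = 39..57 and keep those with exactly 3 one-bits:
r=39=100111 popcount=4 -> skip
r=40=101000 popcount=2 -> skip
r=41=101001 popcount=3 -> KEEP
r=42=101010 popcount=3 -> KEEP
r=43=101011 popcount=4 -> skip
r=44=101100 popcount=3 -> KEEP
r=45=101101 popcount=4 -> skip
r=46=101110 popcount=4 -> skip
r=47=101111 popcount=5 -> skip
r=48=110000 popcount=2 -> skip
r=49=110001 popcount=3 -> KEEP
r=50=110010 popcount=3 -> KEEP
r=51=110011 popcount=4 -> skip
r=52=110100 popcount=3 -> KEEP
r=53=110101 popcount=4 -> skip
r=54=110110 popcount=4 -> skip
r=55=110111 popcount=5 -> skip
r=56=111000 popcount=3 -> KEEP
r=57=111001 popcount=4 -> skip
Kept rows: 41 42 44 49 50 52 56

Answer: 41 42 44 49 50 52 56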